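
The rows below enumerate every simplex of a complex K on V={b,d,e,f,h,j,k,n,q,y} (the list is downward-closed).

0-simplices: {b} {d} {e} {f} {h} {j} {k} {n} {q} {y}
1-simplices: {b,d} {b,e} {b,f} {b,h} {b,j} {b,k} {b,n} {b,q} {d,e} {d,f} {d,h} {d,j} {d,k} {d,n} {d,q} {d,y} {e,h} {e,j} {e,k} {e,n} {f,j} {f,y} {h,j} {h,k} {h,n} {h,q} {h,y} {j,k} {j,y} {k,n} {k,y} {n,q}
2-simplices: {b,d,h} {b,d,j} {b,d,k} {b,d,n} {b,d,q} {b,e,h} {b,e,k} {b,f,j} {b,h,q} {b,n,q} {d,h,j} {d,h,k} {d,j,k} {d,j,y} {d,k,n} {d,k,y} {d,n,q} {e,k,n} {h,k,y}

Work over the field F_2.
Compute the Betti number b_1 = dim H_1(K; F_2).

b_1=5

n_0=10 n_1=32 n_2=19  [Z2]
∂1: piv[bd,be,bf,bh,bj,bk,bn,bq,dy] rk=9  ker:de,df,dh,dj,dk,dn,dq,eh,ej,ek,en,fj,fy,hj,hk,hn,hq,hy,jk,jy,kn,ky,nq
∂2: piv[bdh,bdj,bdk,bdn,bdq,beh,bek,bfj,bhq,bnq,dhj,dhk,djk,djy,dkn,dky,ekn,hky] rk=18  ker:dnq
b_1=(32−9)−18=5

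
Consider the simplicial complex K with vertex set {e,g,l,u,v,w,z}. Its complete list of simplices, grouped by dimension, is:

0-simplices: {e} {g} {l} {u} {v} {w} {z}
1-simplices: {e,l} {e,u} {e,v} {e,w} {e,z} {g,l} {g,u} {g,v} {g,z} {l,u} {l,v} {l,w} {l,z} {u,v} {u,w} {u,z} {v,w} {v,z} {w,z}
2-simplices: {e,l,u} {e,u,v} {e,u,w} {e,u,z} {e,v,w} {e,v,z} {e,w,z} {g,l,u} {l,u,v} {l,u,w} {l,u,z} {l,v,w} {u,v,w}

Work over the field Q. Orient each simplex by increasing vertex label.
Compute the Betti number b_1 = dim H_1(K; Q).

b_1=2

n_0=7 n_1=19 n_2=13  [Q]
∂1: piv[el,eu,ev,ew,ez,gl] rk=6  ker:gu,gv,gz,lu,lv,lw,lz,uv,uw,uz,vw,vz,wz
∂2: piv[elu,euv,euw,euz,evw,evz,ewz,glu,luv,luw,luz] rk=11  ker:lvw,uvw
b_1=(19−6)−11=2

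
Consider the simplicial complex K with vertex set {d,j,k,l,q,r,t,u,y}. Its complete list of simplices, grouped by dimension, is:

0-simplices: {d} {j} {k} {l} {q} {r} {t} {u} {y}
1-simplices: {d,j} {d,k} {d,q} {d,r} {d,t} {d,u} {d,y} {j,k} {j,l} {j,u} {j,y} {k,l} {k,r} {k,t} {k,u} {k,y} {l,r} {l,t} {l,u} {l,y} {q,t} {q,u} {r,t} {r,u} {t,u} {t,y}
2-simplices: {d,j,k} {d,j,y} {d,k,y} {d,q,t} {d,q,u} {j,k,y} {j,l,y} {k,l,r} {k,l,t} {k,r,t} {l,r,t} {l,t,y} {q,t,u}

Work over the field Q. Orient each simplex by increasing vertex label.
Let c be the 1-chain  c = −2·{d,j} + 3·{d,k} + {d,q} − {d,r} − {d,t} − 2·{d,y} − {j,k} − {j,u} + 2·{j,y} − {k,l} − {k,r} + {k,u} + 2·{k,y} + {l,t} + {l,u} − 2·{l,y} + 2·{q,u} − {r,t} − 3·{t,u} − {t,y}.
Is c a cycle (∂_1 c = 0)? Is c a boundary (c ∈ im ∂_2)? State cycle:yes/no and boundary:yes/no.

n_0=9 n_1=26 n_2=13  [Q]
∂1: piv[dj,dk,dq,dr,dt,du,dy,jl] rk=8  ker:jk,ju,jy,kl,kr,kt,ku,ky,lr,lt,lu,ly,qt,qu,rt,ru,tu,ty
∂2: piv[djk,djy,dky,dqt,dqu,jly,klr,klt,krt,lty,qtu] rk=11  ker:jky,lrt
∂1c = 2·{d} − 2·{j} + {k} − {l} − {q} − {r} + 3·{t} − {y}

cycle:no boundary:no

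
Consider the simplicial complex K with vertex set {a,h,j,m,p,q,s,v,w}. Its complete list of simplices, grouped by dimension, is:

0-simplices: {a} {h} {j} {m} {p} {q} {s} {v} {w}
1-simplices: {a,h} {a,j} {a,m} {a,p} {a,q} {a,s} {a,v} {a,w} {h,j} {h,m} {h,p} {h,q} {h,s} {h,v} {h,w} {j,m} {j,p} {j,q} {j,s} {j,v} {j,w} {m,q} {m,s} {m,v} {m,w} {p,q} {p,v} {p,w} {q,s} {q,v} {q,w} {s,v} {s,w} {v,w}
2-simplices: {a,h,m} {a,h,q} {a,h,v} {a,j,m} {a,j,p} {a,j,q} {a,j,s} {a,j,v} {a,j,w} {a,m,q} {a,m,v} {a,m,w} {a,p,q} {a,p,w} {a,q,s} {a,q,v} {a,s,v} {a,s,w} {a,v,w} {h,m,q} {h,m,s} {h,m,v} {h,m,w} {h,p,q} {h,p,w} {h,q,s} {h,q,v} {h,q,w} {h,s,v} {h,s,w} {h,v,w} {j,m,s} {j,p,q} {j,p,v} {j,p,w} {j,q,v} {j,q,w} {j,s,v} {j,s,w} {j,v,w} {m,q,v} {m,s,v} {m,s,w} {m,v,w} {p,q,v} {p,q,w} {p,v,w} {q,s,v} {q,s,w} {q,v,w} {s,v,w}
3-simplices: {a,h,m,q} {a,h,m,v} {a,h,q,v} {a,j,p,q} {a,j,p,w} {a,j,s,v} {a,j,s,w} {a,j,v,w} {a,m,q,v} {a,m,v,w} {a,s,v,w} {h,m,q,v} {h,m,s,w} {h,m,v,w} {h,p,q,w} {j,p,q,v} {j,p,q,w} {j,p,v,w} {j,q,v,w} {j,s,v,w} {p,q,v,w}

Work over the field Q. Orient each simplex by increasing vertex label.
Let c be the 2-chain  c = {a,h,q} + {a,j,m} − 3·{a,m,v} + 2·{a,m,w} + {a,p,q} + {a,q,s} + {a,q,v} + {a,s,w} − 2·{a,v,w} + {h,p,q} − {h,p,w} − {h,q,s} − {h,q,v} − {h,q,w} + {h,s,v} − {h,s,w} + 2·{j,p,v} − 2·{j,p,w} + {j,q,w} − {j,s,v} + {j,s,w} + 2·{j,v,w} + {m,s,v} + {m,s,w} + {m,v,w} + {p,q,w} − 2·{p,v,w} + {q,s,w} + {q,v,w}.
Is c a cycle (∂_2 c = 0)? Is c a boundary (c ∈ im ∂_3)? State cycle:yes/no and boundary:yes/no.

cycle:no boundary:no

n_0=9 n_1=34 n_2=51 n_3=21  [Q]
∂1: piv[ah,aj,am,ap,aq,as,av,aw] rk=8  ker:hj,hm,hp,hq,hs,hv,hw,jm,jp,jq,js,jv,jw,mq,ms,mv,mw,pq,pv,pw,qs,qv,qw,sv,sw,vw
∂2: piv[ahm,ahq,ahv,ajm,ajp,ajq,ajs,ajv,ajw,amq,amv,amw,apq,apw,aqs,aqv,asv,asw,avw,hms,hmw,hpq,hqs,hqw,jpv] rk=25  ker:hmq,hmv,hpw,hqv,hsv,hsw,hvw,jms,jpq,jpw,jqv,jqw,jsv,jsw,jvw,mqv,msv,msw,mvw,pqv,pqw,pvw,qsv,qsw,qvw,svw
∂3: piv[ahmq,ahmv,ahqv,ajpq,ajpw,ajsv,ajsw,ajvw,amqv,amvw,asvw,hmsw,hmvw,hpqw,jpqv,jpqw,jpvw,jqvw] rk=18  ker:hmqv,jsvw,pqvw
∂2c = {a,h} + {a,j} − 2·{a,m} + {a,p} − {a,w} − 3·{h,q} + {h,s} + 3·{h,w} + {j,m} + {j,q} + {j,v} − 2·{j,w} + 2·{m,s} − 3·{m,v} + 3·{p,q} − 2·{p,w} + {q,s} + {q,v} − {q,w} + {s,v} + 3·{s,w}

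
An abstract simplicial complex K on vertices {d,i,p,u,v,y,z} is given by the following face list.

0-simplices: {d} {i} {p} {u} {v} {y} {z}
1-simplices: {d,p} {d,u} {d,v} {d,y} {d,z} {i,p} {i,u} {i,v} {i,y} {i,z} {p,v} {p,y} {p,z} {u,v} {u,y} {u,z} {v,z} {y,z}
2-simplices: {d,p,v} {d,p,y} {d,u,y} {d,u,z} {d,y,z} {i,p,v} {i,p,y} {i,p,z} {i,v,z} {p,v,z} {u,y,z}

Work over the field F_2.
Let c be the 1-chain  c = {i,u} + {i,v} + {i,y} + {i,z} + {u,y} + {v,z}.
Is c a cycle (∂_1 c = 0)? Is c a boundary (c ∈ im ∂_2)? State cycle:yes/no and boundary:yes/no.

n_0=7 n_1=18 n_2=11  [Z2]
∂1: piv[dp,du,dv,dy,dz,ip] rk=6  ker:iu,iv,iy,iz,pv,py,pz,uv,uy,uz,vz,yz
∂2: piv[dpv,dpy,duy,duz,dyz,ipv,ipy,ipz,ivz] rk=9  ker:pvz,uyz
∂1c = 0
c vs im∂2: residual ≠ 0 ⇒ not boundary

cycle:yes boundary:no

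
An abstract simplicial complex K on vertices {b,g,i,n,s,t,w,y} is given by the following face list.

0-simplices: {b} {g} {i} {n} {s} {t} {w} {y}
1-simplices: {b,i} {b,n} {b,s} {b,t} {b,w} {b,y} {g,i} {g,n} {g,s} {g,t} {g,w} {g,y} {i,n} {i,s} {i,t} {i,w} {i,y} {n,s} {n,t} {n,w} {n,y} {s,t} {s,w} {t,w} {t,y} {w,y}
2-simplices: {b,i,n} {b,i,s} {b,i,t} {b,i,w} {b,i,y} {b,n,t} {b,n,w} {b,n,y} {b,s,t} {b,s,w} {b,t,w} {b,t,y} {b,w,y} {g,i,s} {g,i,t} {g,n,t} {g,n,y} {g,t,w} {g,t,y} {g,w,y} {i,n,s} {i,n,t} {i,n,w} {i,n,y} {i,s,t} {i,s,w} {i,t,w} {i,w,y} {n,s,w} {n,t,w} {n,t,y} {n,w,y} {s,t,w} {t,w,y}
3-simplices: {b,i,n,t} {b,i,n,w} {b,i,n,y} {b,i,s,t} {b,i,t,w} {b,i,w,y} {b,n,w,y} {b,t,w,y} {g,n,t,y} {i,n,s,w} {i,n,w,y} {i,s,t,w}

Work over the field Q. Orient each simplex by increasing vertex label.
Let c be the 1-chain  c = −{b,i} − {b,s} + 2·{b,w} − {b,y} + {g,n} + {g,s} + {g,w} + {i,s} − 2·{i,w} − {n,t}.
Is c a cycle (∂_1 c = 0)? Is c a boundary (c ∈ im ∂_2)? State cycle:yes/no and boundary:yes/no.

cycle:no boundary:no

n_0=8 n_1=26 n_2=34 n_3=12  [Q]
∂1: piv[bi,bn,bs,bt,bw,by,gi] rk=7  ker:gn,gs,gt,gw,gy,in,is,it,iw,iy,ns,nt,nw,ny,st,sw,tw,ty,wy
∂2: piv[bin,bis,bit,biw,biy,bnt,bnw,bny,bst,bsw,btw,bty,bwy,gis,git,gnt,gny,gtw,ins] rk=19  ker:gty,gwy,int,inw,iny,ist,isw,itw,iwy,nsw,ntw,nty,nwy,stw,twy
∂3: piv[bint,binw,biny,bist,bitw,biwy,bnwy,btwy,gnty,insw,istw] rk=11  ker:inwy
∂1c = {b} − 3·{g} + 2·{n} + {s} − {t} + {w} − {y}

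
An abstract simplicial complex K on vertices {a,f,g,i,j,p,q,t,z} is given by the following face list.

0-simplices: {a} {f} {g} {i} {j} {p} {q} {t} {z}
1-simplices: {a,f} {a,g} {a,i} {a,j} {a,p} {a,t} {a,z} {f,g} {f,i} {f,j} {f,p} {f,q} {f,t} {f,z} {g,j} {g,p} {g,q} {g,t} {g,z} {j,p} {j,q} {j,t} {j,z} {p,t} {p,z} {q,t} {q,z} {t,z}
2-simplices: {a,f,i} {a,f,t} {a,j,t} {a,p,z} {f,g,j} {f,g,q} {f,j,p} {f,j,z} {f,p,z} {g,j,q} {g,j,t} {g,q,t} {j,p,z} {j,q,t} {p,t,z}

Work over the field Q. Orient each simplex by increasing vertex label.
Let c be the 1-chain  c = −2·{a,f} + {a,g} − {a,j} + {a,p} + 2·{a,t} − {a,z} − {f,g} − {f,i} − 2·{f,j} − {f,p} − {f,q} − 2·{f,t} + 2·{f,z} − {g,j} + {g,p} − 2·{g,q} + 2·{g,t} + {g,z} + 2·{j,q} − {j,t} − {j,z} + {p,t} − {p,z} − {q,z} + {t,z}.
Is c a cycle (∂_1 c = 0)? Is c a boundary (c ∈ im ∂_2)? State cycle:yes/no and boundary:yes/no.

n_0=9 n_1=28 n_2=15  [Q]
∂1: piv[af,ag,ai,aj,ap,at,az,fq] rk=8  ker:fg,fi,fj,fp,ft,fz,gj,gp,gq,gt,gz,jp,jq,jt,jz,pt,pz,qt,qz,tz
∂2: piv[afi,aft,ajt,apz,fgj,fgq,fjp,fjz,fpz,gjq,gjt,gqt,ptz] rk=13  ker:jpz,jqt
∂1c = 4·{f} − {g} − {i} − 4·{j} + {p} + {t}

cycle:no boundary:no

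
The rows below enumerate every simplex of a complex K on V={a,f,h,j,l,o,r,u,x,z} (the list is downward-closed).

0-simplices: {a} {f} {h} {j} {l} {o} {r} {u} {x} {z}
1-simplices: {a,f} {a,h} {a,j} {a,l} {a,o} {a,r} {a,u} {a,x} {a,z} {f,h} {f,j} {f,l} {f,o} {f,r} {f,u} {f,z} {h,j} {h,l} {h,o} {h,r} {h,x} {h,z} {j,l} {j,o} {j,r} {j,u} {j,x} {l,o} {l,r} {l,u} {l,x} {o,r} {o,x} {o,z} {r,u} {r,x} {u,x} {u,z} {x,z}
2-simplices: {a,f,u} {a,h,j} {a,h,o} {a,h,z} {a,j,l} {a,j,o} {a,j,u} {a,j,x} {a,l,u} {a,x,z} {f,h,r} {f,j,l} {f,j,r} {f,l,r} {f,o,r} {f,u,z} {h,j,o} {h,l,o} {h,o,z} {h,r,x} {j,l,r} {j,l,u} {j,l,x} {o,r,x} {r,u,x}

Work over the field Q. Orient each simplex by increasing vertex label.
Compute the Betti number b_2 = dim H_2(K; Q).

b_2=3

n_0=10 n_1=39 n_2=25  [Q]
∂1: piv[af,ah,aj,al,ao,ar,au,ax,az] rk=9  ker:fh,fj,fl,fo,fr,fu,fz,hj,hl,ho,hr,hx,hz,jl,jo,jr,ju,jx,lo,lr,lu,lx,or,ox,oz,ru,rx,ux,uz,xz
∂2: piv[afu,ahj,aho,ahz,ajl,ajo,aju,ajx,alu,axz,fhr,fjl,fjr,flr,for,fuz,hlo,hoz,hrx,jlx,orx,rux] rk=22  ker:hjo,jlr,jlu
b_2=(25−22)−0=3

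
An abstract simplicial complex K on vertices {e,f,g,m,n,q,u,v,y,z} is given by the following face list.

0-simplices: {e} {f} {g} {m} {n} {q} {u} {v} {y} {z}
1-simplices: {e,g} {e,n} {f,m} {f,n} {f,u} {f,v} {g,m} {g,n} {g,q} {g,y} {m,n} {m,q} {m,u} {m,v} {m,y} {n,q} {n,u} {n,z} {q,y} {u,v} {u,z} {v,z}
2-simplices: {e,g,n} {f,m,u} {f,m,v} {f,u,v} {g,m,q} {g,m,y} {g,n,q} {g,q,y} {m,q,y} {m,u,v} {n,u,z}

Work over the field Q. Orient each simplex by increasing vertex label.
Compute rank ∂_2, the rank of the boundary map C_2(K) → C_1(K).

n_0=10 n_1=22 n_2=11  [Q]
∂1: piv[eg,en,fm,fn,fu,fv,gq,gy,nz] rk=9  ker:gm,gn,mn,mq,mu,mv,my,nq,nu,qy,uv,uz,vz
∂2: piv[egn,fmu,fmv,fuv,gmq,gmy,gnq,gqy,nuz] rk=9  ker:mqy,muv
rk∂_2=9

rank∂_2=9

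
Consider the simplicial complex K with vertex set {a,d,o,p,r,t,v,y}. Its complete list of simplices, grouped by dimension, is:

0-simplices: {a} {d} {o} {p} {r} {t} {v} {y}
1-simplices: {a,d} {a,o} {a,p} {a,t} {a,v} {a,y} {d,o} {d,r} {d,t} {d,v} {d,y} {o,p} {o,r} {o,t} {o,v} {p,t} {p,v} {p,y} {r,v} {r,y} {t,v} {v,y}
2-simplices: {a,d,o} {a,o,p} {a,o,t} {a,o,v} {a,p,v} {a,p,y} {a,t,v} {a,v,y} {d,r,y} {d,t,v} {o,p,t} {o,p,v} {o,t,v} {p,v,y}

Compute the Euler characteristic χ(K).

n_0=8 n_1=22 n_2=14
χ=+8−22+14=0

χ(K)=0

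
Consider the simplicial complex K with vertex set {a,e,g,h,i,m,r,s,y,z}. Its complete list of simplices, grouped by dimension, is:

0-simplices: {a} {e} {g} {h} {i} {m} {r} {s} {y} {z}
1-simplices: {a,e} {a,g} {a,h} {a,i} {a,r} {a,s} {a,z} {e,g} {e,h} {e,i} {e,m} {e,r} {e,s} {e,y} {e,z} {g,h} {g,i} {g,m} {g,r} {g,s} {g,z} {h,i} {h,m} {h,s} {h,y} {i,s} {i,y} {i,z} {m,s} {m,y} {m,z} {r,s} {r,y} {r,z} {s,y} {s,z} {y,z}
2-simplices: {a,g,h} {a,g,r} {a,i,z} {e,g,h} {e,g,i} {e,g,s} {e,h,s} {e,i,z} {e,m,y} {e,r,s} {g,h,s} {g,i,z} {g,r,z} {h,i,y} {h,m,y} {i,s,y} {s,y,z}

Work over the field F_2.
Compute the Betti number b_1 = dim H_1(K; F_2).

b_1=12

n_0=10 n_1=37 n_2=17  [Z2]
∂1: piv[ae,ag,ah,ai,ar,as,az,em,ey] rk=9  ker:eg,eh,ei,er,es,ez,gh,gi,gm,gr,gs,gz,hi,hm,hs,hy,is,iy,iz,ms,my,mz,rs,ry,rz,sy,sz,yz
∂2: piv[agh,agr,aiz,egh,egi,egs,ehs,eiz,emy,ers,giz,grz,hiy,hmy,isy,syz] rk=16  ker:ghs
b_1=(37−9)−16=12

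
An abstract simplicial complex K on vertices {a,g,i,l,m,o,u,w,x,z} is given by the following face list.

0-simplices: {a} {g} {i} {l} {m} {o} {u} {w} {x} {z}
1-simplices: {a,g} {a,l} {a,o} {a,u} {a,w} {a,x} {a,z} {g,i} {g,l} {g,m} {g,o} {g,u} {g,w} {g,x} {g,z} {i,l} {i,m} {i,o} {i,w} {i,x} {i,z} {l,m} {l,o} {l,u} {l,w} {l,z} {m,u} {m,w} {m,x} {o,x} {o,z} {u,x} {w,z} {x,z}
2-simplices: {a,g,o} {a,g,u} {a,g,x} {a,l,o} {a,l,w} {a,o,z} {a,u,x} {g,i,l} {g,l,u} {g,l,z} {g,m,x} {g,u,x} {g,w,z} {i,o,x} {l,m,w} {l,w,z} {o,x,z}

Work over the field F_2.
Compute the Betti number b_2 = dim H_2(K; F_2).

b_2=1

n_0=10 n_1=34 n_2=17  [Z2]
∂1: piv[ag,al,ao,au,aw,ax,az,gi,gm] rk=9  ker:gl,go,gu,gw,gx,gz,il,im,io,iw,ix,iz,lm,lo,lu,lw,lz,mu,mw,mx,ox,oz,ux,wz,xz
∂2: piv[ago,agu,agx,alo,alw,aoz,aux,gil,glu,glz,gmx,gwz,iox,lmw,lwz,oxz] rk=16  ker:gux
b_2=(17−16)−0=1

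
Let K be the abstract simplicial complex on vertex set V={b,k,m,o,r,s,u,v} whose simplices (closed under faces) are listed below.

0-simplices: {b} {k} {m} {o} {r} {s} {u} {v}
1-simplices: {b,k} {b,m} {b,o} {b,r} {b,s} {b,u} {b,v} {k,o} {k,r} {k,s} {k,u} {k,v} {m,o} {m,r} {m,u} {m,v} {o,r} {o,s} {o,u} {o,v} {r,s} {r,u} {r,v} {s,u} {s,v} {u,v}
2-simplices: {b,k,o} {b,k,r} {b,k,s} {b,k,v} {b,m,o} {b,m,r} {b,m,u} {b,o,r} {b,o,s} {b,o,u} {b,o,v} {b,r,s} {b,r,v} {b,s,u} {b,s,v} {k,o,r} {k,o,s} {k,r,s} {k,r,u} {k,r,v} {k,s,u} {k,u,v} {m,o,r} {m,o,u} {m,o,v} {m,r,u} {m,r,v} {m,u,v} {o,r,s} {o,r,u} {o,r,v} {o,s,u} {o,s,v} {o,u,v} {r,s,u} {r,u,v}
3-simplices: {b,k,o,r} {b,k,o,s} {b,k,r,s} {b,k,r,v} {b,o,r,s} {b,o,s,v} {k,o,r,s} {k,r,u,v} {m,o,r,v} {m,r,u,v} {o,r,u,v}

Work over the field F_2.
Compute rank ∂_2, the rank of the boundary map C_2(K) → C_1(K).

rank∂_2=19

n_0=8 n_1=26 n_2=36 n_3=11  [Z2]
∂1: piv[bk,bm,bo,br,bs,bu,bv] rk=7  ker:ko,kr,ks,ku,kv,mo,mr,mu,mv,or,os,ou,ov,rs,ru,rv,su,sv,uv
∂2: piv[bko,bkr,bks,bkv,bmo,bmr,bmu,bor,bos,bou,bov,brs,brv,bsu,bsv,kru,ksu,kuv,mov] rk=19  ker:kor,kos,krs,krv,mor,mou,mru,mrv,muv,ors,oru,orv,osu,osv,ouv,rsu,ruv
∂3: piv[bkor,bkos,bkrs,bkrv,bors,bosv,kruv,morv,mruv,oruv] rk=10  ker:kors
rk∂_2=19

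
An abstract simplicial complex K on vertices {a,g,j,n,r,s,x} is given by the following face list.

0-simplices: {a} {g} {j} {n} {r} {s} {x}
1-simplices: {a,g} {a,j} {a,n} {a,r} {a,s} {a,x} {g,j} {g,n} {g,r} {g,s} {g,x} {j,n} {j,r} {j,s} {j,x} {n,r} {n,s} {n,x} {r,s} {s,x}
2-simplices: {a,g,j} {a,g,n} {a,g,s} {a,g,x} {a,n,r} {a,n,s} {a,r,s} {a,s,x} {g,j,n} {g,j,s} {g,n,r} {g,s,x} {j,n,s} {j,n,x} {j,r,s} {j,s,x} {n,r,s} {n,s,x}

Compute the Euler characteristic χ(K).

n_0=7 n_1=20 n_2=18
χ=+7−20+18=5

χ(K)=5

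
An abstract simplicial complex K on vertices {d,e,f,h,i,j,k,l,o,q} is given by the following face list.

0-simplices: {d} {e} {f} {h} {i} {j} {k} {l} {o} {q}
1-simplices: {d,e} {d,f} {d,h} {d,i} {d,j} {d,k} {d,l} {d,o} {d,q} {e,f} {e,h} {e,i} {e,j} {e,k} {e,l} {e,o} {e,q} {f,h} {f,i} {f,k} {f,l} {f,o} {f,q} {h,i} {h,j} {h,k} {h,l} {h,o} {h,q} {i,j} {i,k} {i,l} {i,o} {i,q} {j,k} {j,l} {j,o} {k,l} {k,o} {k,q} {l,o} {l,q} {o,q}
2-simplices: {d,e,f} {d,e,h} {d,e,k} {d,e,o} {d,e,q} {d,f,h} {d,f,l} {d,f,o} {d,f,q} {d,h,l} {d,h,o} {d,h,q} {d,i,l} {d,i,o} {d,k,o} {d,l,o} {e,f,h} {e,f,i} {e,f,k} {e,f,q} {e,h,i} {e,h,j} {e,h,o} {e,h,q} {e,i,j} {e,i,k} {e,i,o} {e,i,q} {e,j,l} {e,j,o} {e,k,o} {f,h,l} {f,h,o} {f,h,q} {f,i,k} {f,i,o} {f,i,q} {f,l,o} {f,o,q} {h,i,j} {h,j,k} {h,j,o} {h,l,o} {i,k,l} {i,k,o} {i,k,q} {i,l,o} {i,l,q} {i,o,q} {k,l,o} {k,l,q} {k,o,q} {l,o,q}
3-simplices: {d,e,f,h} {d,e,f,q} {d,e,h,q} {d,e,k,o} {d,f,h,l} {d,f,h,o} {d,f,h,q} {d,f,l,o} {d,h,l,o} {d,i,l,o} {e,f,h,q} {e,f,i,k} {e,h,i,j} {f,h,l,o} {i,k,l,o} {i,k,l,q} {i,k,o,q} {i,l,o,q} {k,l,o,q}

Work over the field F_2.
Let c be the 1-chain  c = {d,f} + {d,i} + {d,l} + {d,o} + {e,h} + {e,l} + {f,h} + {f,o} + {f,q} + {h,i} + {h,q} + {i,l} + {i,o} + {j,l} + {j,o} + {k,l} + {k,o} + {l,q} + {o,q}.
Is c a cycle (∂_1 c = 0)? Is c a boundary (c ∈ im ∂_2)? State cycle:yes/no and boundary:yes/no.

cycle:yes boundary:yes

n_0=10 n_1=43 n_2=53 n_3=19  [Z2]
∂1: piv[de,df,dh,di,dj,dk,dl,do,dq] rk=9  ker:ef,eh,ei,ej,ek,el,eo,eq,fh,fi,fk,fl,fo,fq,hi,hj,hk,hl,ho,hq,ij,ik,il,io,iq,jk,jl,jo,kl,ko,kq,lo,lq,oq
∂2: piv[def,deh,dek,deo,deq,dfh,dfl,dfo,dfq,dhl,dho,dhq,dil,dio,dko,dlo,efi,efk,ehi,ehj,eij,eik,eio,eiq,ejl,ejo,foq,hjk,ikl,ikq,ilq] rk=31  ker:efh,efq,eho,ehq,eko,fhl,fho,fhq,fik,fio,fiq,flo,hij,hjo,hlo,iko,ilo,ioq,klo,klq,koq,loq
∂3: piv[defh,defq,dehq,deko,dfhl,dfho,dfhq,dflo,dhlo,dilo,efik,ehij,iklo,iklq,ikoq,iloq] rk=16  ker:efhq,fhlo,kloq
∂1c = 0
c vs im∂2: reduces to 0 ⇒ boundary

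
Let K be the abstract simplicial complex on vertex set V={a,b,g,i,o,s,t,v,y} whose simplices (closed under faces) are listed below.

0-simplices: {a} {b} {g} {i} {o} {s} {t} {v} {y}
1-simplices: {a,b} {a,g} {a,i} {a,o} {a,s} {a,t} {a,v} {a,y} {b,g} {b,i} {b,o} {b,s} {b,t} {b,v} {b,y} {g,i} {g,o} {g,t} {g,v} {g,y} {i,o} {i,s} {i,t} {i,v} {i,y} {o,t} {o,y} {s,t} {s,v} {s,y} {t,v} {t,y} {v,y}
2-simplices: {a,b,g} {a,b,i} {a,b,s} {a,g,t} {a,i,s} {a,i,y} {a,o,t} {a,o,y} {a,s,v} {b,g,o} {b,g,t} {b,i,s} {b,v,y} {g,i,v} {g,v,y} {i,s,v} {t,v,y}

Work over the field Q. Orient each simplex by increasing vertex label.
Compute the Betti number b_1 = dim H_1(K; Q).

n_0=9 n_1=33 n_2=17  [Q]
∂1: piv[ab,ag,ai,ao,as,at,av,ay] rk=8  ker:bg,bi,bo,bs,bt,bv,by,gi,go,gt,gv,gy,io,is,it,iv,iy,ot,oy,st,sv,sy,tv,ty,vy
∂2: piv[abg,abi,abs,agt,ais,aiy,aot,aoy,asv,bgo,bgt,bvy,giv,gvy,isv,tvy] rk=16  ker:bis
b_1=(33−8)−16=9

b_1=9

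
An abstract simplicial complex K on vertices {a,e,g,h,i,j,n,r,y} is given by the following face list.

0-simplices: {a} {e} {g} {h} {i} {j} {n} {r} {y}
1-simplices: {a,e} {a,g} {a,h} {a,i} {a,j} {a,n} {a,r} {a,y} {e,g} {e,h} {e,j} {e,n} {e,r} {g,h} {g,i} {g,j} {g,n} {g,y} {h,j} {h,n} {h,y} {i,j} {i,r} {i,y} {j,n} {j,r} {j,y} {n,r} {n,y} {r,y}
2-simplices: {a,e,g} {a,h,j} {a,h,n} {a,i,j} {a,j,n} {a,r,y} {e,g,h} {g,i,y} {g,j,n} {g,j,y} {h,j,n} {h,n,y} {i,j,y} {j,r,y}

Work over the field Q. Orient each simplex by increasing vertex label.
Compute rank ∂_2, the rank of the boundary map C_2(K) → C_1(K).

n_0=9 n_1=30 n_2=14  [Q]
∂1: piv[ae,ag,ah,ai,aj,an,ar,ay] rk=8  ker:eg,eh,ej,en,er,gh,gi,gj,gn,gy,hj,hn,hy,ij,ir,iy,jn,jr,jy,nr,ny,ry
∂2: piv[aeg,ahj,ahn,aij,ajn,ary,egh,giy,gjn,gjy,hny,ijy,jry] rk=13  ker:hjn
rk∂_2=13

rank∂_2=13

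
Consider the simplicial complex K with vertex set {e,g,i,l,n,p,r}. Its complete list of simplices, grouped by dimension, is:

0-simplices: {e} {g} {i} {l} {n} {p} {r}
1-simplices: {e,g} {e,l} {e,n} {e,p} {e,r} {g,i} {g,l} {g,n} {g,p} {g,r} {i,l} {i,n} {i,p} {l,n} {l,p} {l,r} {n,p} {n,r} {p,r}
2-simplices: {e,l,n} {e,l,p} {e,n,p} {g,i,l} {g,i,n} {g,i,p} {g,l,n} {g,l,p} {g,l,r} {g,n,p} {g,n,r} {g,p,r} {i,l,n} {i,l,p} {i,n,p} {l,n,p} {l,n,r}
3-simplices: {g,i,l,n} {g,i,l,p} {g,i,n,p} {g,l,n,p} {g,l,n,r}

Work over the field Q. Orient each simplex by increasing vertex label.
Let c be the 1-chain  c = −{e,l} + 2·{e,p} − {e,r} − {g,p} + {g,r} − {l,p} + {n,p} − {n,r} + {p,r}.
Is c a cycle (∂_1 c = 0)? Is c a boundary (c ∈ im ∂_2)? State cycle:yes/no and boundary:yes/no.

cycle:yes boundary:no

n_0=7 n_1=19 n_2=17 n_3=5  [Q]
∂1: piv[eg,el,en,ep,er,gi] rk=6  ker:gl,gn,gp,gr,il,in,ip,ln,lp,lr,np,nr,pr
∂2: piv[eln,elp,enp,gil,gin,gip,gln,glp,glr,gnr,gpr] rk=11  ker:gnp,iln,ilp,inp,lnp,lnr
∂3: piv[giln,gilp,ginp,glnp,glnr] rk=5
∂1c = 0
c vs im∂2: residual ≠ 0 ⇒ not boundary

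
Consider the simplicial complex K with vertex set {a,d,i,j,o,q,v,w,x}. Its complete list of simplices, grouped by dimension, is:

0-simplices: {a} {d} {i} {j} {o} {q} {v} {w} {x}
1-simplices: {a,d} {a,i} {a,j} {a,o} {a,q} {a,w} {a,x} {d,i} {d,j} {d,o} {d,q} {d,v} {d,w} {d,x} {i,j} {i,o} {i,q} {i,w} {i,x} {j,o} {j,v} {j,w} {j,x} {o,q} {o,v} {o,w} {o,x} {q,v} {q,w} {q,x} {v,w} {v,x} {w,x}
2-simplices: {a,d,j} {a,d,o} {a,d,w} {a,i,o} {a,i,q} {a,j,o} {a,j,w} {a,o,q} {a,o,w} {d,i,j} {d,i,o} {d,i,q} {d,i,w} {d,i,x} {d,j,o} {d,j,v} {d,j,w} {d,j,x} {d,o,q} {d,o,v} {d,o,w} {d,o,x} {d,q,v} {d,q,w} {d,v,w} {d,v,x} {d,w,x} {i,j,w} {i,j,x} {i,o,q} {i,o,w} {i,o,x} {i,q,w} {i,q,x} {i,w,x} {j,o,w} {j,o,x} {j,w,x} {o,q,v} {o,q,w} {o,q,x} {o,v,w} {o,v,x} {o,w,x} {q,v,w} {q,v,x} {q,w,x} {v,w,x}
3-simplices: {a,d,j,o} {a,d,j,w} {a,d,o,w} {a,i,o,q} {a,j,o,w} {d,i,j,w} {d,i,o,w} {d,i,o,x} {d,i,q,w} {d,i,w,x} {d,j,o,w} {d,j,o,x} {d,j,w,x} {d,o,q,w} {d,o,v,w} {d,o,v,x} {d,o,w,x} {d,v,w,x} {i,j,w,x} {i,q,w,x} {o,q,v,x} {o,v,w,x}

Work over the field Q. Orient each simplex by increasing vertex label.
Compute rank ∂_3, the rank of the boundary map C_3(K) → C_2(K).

rank∂_3=20

n_0=9 n_1=33 n_2=48 n_3=22  [Q]
∂1: piv[ad,ai,aj,ao,aq,aw,ax,dv] rk=8  ker:di,dj,do,dq,dw,dx,ij,io,iq,iw,ix,jo,jv,jw,jx,oq,ov,ow,ox,qv,qw,qx,vw,vx,wx
∂2: piv[adj,ado,adw,aio,aiq,ajo,ajw,aoq,aow,dij,dio,diq,diw,dix,djv,djx,dov,dox,dqv,dqw,dvw,dvx,dwx,iqx] rk=24  ker:djo,djw,doq,dow,ijw,ijx,ioq,iow,iox,iqw,iwx,jow,jox,jwx,oqv,oqw,oqx,ovw,ovx,owx,qvw,qvx,qwx,vwx
∂3: piv[adjo,adjw,adow,aioq,ajow,dijw,diow,diox,diqw,diwx,djox,djwx,doqw,dovw,dovx,dowx,dvwx,ijwx,iqwx,oqvx] rk=20  ker:djow,ovwx
rk∂_3=20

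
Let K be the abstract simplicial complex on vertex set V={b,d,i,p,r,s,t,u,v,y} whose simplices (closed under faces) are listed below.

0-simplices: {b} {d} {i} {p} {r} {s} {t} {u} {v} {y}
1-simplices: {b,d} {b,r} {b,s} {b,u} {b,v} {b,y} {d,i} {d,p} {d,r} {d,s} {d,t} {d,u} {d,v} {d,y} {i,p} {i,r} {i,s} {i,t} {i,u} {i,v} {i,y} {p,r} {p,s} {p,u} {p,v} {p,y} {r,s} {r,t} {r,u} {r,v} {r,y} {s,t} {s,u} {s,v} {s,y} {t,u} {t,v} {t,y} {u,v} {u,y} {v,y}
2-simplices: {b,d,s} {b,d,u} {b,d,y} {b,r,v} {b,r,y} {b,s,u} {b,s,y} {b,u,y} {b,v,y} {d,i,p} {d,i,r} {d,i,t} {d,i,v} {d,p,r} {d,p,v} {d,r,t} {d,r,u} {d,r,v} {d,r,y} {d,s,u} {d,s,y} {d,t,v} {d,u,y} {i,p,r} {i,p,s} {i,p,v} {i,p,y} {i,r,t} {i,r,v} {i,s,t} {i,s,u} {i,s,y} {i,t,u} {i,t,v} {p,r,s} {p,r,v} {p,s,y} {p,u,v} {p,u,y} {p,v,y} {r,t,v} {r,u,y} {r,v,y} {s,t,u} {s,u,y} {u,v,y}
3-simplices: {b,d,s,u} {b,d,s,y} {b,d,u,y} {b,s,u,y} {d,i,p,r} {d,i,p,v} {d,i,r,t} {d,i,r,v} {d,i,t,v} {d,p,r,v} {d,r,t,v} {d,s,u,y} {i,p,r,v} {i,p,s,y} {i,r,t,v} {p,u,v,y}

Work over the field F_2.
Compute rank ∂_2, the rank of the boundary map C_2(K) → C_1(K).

rank∂_2=30

n_0=10 n_1=41 n_2=46 n_3=16  [Z2]
∂1: piv[bd,br,bs,bu,bv,by,di,dp,dt] rk=9  ker:dr,ds,du,dv,dy,ip,ir,is,it,iu,iv,iy,pr,ps,pu,pv,py,rs,rt,ru,rv,ry,st,su,sv,sy,tu,tv,ty,uv,uy,vy
∂2: piv[bds,bdu,bdy,brv,bry,bsu,bsy,buy,bvy,dip,dir,dit,div,dpr,dpv,drt,dru,drv,dry,dtv,ips,ipy,ist,isu,isy,itu,prs,puv,puy,pvy] rk=30  ker:dsu,dsy,duy,ipr,ipv,irt,irv,itv,prv,psy,rtv,ruy,rvy,stu,suy,uvy
∂3: piv[bdsu,bdsy,bduy,bsuy,dipr,dipv,dirt,dirv,ditv,dprv,drtv,ipsy,puvy] rk=13  ker:dsuy,iprv,irtv
rk∂_2=30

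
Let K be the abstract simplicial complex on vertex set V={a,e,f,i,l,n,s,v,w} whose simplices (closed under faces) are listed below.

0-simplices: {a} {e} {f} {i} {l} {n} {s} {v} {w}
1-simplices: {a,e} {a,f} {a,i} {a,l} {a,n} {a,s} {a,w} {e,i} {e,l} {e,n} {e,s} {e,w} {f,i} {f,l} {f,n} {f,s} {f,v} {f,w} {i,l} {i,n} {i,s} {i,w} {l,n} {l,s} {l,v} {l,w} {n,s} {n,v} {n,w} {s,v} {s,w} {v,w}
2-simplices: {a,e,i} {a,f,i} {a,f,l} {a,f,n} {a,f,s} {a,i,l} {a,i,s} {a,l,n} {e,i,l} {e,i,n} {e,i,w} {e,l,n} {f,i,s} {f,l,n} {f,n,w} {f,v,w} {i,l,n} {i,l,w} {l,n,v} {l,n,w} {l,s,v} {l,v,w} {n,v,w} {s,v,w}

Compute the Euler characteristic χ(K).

n_0=9 n_1=32 n_2=24
χ=+9−32+24=1

χ(K)=1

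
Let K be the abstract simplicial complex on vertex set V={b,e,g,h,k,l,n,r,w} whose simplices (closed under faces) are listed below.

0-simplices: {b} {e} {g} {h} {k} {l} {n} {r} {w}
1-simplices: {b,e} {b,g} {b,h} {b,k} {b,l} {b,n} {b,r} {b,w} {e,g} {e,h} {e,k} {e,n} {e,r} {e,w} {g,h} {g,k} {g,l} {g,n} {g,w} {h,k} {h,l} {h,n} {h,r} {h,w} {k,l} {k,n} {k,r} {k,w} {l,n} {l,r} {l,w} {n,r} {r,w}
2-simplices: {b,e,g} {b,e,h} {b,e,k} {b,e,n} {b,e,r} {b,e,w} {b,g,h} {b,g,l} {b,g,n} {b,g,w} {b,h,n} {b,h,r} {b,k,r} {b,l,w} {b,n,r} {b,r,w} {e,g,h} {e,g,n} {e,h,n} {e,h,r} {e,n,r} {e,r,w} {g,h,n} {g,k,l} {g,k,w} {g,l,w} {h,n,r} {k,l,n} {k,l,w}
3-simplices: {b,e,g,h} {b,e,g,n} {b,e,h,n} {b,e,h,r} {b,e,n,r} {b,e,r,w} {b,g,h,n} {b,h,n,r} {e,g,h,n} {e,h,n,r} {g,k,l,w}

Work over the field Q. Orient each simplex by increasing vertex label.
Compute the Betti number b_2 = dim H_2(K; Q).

n_0=9 n_1=33 n_2=29 n_3=11  [Q]
∂1: piv[be,bg,bh,bk,bl,bn,br,bw] rk=8  ker:eg,eh,ek,en,er,ew,gh,gk,gl,gn,gw,hk,hl,hn,hr,hw,kl,kn,kr,kw,ln,lr,lw,nr,rw
∂2: piv[beg,beh,bek,ben,ber,bew,bgh,bgl,bgn,bgw,bhn,bhr,bkr,blw,bnr,brw,gkl,gkw,kln] rk=19  ker:egh,egn,ehn,ehr,enr,erw,ghn,glw,hnr,klw
∂3: piv[begh,begn,behn,behr,benr,berw,bghn,bhnr,gklw] rk=9  ker:eghn,ehnr
b_2=(29−19)−9=1

b_2=1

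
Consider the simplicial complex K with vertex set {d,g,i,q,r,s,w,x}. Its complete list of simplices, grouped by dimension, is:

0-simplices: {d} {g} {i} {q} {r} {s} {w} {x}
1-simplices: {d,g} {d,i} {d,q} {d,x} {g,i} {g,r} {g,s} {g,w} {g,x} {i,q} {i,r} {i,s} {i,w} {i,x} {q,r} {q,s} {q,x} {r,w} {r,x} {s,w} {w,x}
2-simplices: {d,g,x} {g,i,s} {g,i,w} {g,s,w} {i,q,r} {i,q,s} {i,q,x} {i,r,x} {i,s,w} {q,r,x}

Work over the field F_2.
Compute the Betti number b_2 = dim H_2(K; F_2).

b_2=2

n_0=8 n_1=21 n_2=10  [Z2]
∂1: piv[dg,di,dq,dx,gr,gs,gw] rk=7  ker:gi,gx,iq,ir,is,iw,ix,qr,qs,qx,rw,rx,sw,wx
∂2: piv[dgx,gis,giw,gsw,iqr,iqs,iqx,irx] rk=8  ker:isw,qrx
b_2=(10−8)−0=2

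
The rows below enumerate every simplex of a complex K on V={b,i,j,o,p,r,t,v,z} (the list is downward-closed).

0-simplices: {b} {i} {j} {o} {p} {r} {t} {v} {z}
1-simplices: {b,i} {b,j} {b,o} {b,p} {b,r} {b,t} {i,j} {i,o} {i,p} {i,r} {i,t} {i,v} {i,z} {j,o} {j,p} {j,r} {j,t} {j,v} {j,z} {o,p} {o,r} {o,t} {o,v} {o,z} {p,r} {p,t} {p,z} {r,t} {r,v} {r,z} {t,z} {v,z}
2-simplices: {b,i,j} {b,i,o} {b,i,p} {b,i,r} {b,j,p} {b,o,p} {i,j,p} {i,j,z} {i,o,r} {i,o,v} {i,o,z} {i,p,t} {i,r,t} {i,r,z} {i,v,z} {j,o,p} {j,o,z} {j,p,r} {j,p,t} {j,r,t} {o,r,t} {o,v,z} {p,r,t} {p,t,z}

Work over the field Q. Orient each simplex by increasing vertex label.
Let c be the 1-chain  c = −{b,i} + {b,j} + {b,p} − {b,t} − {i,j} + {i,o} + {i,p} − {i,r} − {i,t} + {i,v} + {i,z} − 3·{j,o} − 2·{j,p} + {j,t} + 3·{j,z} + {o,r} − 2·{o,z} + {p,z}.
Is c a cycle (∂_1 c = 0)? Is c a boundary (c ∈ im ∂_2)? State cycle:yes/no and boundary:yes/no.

n_0=9 n_1=32 n_2=24  [Q]
∂1: piv[bi,bj,bo,bp,br,bt,iv,iz] rk=8  ker:ij,io,ip,ir,it,jo,jp,jr,jt,jv,jz,op,or,ot,ov,oz,pr,pt,pz,rt,rv,rz,tz,vz
∂2: piv[bij,bio,bip,bir,bjp,bop,ijz,ior,iov,ioz,ipt,irt,irz,ivz,jop,jpr,jpt,jrt,ort,ptz] rk=20  ker:ijp,joz,ovz,prt
∂1c = −2·{i} + {j} − {o} − {p} − {t} + {v} + 3·{z}

cycle:no boundary:no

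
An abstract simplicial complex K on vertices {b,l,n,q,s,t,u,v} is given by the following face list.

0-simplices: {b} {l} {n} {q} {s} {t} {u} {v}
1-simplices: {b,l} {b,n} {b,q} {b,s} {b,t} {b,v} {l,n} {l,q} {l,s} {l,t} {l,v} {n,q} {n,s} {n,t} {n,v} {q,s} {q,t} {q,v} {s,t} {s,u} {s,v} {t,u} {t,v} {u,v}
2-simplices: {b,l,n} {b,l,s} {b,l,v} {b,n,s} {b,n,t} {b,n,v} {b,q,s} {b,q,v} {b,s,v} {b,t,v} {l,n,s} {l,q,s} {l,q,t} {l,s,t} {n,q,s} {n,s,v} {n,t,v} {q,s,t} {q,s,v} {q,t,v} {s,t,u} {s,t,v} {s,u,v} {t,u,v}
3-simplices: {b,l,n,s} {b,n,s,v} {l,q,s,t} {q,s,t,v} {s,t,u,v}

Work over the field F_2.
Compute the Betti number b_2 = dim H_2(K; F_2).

b_2=2

n_0=8 n_1=24 n_2=24 n_3=5  [Z2]
∂1: piv[bl,bn,bq,bs,bt,bv,su] rk=7  ker:ln,lq,ls,lt,lv,nq,ns,nt,nv,qs,qt,qv,st,sv,tu,tv,uv
∂2: piv[bln,bls,blv,bns,bnt,bnv,bqs,bqv,bsv,btv,lqs,lqt,lst,nqs,qtv,stu,suv] rk=17  ker:lns,nsv,ntv,qst,qsv,stv,tuv
∂3: piv[blns,bnsv,lqst,qstv,stuv] rk=5
b_2=(24−17)−5=2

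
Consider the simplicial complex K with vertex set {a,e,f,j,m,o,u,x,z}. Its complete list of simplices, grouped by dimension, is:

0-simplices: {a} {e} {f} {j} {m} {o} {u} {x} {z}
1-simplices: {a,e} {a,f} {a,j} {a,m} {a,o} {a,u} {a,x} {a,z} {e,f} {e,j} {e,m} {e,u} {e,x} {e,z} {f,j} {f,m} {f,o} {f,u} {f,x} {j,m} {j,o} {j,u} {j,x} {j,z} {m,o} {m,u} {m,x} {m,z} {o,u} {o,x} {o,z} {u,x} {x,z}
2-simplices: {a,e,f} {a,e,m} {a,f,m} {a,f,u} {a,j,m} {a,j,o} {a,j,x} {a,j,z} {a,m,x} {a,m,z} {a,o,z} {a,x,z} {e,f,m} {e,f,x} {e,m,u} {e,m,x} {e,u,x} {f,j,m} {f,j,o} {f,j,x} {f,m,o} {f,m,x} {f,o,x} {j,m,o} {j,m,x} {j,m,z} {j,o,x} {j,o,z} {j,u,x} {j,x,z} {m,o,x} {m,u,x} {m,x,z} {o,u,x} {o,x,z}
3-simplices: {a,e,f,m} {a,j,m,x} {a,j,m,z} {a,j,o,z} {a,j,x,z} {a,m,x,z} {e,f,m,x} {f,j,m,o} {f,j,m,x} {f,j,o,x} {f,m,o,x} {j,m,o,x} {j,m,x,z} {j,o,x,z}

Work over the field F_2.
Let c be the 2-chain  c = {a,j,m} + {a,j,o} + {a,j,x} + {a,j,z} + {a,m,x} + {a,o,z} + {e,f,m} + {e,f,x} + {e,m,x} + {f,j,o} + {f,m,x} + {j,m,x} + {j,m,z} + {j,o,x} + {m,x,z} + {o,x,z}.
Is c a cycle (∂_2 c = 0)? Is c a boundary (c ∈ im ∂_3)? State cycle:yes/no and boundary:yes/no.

n_0=9 n_1=33 n_2=35 n_3=14  [Z2]
∂1: piv[ae,af,aj,am,ao,au,ax,az] rk=8  ker:ef,ej,em,eu,ex,ez,fj,fm,fo,fu,fx,jm,jo,ju,jx,jz,mo,mu,mx,mz,ou,ox,oz,ux,xz
∂2: piv[aef,aem,afm,afu,ajm,ajo,ajx,ajz,amx,amz,aoz,axz,efx,emu,emx,eux,fjm,fjo,fmo,fox,jux,oux] rk=22  ker:efm,fjx,fmx,jmo,jmx,jmz,jox,joz,jxz,mox,mux,mxz,oxz
∂3: piv[aefm,ajmx,ajmz,ajoz,ajxz,amxz,efmx,fjmo,fjmx,fjox,fmox,joxz] rk=12  ker:jmox,jmxz
∂2c = {f,j} + {f,o} + {j,m} + {j,o} + {j,x} + {m,x}

cycle:no boundary:no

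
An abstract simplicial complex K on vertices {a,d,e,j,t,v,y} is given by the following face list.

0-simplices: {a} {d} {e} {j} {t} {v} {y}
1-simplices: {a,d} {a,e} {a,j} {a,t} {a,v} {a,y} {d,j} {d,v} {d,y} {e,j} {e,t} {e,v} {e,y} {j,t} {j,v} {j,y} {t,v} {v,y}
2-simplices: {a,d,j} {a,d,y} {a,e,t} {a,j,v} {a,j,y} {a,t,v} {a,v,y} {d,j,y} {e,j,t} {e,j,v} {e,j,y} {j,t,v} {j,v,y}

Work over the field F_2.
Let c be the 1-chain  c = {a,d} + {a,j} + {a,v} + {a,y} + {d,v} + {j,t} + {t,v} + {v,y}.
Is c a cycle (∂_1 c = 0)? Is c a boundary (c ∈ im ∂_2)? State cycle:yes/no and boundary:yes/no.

n_0=7 n_1=18 n_2=13  [Z2]
∂1: piv[ad,ae,aj,at,av,ay] rk=6  ker:dj,dv,dy,ej,et,ev,ey,jt,jv,jy,tv,vy
∂2: piv[adj,ady,aet,ajv,ajy,atv,avy,ejt,ejv,ejy,jtv] rk=11  ker:djy,jvy
∂1c = 0
c vs im∂2: residual ≠ 0 ⇒ not boundary

cycle:yes boundary:no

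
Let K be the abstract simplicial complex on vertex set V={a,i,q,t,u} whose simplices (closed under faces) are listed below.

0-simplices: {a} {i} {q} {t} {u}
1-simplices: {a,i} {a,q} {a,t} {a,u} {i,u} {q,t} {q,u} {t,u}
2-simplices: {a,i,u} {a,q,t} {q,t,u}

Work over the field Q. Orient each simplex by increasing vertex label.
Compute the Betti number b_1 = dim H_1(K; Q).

b_1=1

n_0=5 n_1=8 n_2=3  [Q]
∂1: piv[ai,aq,at,au] rk=4  ker:iu,qt,qu,tu
∂2: piv[aiu,aqt,qtu] rk=3
b_1=(8−4)−3=1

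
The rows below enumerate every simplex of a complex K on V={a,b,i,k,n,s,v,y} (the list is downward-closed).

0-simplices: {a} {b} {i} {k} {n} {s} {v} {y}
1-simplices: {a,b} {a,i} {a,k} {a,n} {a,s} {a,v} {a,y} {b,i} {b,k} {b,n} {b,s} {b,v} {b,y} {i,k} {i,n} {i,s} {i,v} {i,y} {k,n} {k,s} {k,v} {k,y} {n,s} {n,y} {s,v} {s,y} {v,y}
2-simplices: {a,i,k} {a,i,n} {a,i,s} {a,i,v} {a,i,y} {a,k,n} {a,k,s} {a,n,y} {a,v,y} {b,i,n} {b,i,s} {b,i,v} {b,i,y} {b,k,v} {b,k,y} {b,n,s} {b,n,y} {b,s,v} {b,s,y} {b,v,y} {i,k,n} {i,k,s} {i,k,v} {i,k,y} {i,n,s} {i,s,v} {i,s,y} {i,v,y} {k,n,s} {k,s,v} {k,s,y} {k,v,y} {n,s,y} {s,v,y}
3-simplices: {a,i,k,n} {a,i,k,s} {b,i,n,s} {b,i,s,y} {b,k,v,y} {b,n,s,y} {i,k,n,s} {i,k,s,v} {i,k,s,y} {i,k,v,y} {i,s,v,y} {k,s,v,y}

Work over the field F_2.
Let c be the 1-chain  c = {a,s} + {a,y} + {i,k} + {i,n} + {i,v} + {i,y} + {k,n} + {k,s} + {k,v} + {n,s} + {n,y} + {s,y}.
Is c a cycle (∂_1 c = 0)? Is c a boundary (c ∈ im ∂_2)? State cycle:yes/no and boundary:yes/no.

cycle:yes boundary:yes

n_0=8 n_1=27 n_2=34 n_3=12  [Z2]
∂1: piv[ab,ai,ak,an,as,av,ay] rk=7  ker:bi,bk,bn,bs,bv,by,ik,in,is,iv,iy,kn,ks,kv,ky,ns,ny,sv,sy,vy
∂2: piv[aik,ain,ais,aiv,aiy,akn,aks,any,avy,bin,bis,biv,biy,bkv,bky,bns,bsv,bsy,ikv] rk=19  ker:bny,bvy,ikn,iks,iky,ins,isv,isy,ivy,kns,ksv,ksy,kvy,nsy,svy
∂3: piv[aikn,aiks,bins,bisy,bkvy,bnsy,ikns,iksv,iksy,ikvy,isvy] rk=11  ker:ksvy
∂1c = 0
c vs im∂2: reduces to 0 ⇒ boundary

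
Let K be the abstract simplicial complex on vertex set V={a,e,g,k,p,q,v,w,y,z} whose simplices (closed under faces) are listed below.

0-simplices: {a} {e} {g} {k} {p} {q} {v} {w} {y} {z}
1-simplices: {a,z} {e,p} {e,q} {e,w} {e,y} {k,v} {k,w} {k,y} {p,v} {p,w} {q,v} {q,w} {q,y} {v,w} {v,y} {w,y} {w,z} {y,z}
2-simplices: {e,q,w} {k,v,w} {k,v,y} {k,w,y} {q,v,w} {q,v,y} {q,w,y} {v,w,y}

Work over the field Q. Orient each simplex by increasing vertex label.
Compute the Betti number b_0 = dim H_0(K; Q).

n_0=10 n_1=18 n_2=8  [Q]
∂1: piv[az,ep,eq,ew,ey,kv,kw,wz] rk=8  ker:ky,pv,pw,qv,qw,qy,vw,vy,wy,yz
∂2: piv[eqw,kvw,kvy,kwy,qvw,qvy] rk=6  ker:qwy,vwy
b_0=(10−0)−8=2

b_0=2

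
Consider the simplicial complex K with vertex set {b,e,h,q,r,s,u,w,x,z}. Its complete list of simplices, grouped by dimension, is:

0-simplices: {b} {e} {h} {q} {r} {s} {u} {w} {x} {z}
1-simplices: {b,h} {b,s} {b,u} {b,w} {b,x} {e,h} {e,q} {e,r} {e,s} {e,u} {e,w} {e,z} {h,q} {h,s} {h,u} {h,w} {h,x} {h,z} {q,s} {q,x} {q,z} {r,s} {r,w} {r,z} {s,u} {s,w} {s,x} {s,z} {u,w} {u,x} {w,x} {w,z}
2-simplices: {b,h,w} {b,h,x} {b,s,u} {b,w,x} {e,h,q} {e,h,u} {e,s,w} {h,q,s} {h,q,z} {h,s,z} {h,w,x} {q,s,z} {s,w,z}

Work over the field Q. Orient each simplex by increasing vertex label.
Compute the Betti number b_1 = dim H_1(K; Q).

n_0=10 n_1=32 n_2=13  [Q]
∂1: piv[bh,bs,bu,bw,bx,eh,eq,er,ez] rk=9  ker:es,eu,ew,hq,hs,hu,hw,hx,hz,qs,qx,qz,rs,rw,rz,su,sw,sx,sz,uw,ux,wx,wz
∂2: piv[bhw,bhx,bsu,bwx,ehq,ehu,esw,hqs,hqz,hsz,swz] rk=11  ker:hwx,qsz
b_1=(32−9)−11=12

b_1=12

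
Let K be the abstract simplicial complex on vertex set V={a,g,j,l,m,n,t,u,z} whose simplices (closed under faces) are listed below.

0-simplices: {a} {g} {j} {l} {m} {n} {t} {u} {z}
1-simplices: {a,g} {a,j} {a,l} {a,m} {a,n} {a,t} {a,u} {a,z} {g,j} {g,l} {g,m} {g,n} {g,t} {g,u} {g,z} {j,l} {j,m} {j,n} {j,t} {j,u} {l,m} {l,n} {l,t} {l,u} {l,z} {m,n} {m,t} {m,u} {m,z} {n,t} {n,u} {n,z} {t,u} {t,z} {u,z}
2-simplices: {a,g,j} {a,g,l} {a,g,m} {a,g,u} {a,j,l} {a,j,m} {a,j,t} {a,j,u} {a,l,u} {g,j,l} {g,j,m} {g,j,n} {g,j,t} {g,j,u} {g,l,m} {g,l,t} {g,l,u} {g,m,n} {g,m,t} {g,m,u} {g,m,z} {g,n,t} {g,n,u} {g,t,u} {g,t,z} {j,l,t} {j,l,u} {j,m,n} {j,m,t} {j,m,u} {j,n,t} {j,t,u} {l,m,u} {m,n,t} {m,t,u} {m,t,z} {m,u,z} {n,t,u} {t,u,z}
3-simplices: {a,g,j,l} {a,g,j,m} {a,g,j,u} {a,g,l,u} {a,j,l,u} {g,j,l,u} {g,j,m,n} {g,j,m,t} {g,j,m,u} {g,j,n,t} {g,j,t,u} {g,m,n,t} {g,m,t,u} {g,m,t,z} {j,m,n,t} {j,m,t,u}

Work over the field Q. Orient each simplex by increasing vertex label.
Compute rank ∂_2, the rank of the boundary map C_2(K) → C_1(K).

rank∂_2=22

n_0=9 n_1=35 n_2=39 n_3=16  [Q]
∂1: piv[ag,aj,al,am,an,at,au,az] rk=8  ker:gj,gl,gm,gn,gt,gu,gz,jl,jm,jn,jt,ju,lm,ln,lt,lu,lz,mn,mt,mu,mz,nt,nu,nz,tu,tz,uz
∂2: piv[agj,agl,agm,agu,ajl,ajm,ajt,aju,alu,gjn,gjt,glm,glt,gmn,gmt,gmu,gmz,gnt,gnu,gtu,gtz,muz] rk=22  ker:gjl,gjm,gju,glu,jlt,jlu,jmn,jmt,jmu,jnt,jtu,lmu,mnt,mtu,mtz,ntu,tuz
∂3: piv[agjl,agjm,agju,aglu,ajlu,gjmn,gjmt,gjmu,gjnt,gjtu,gmnt,gmtu,gmtz] rk=13  ker:gjlu,jmnt,jmtu
rk∂_2=22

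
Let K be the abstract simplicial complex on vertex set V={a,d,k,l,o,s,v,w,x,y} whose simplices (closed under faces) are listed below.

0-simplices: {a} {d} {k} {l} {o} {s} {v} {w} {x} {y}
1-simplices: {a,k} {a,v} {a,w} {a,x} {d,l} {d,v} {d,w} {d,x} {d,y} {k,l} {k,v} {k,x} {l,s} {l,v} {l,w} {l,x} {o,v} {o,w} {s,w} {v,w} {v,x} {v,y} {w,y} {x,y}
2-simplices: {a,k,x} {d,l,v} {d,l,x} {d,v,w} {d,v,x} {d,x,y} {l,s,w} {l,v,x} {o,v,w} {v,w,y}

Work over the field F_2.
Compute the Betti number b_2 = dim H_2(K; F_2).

n_0=10 n_1=24 n_2=10  [Z2]
∂1: piv[ak,av,aw,ax,dl,dv,dy,ls,ov] rk=9  ker:dw,dx,kl,kv,kx,lv,lw,lx,ow,sw,vw,vx,vy,wy,xy
∂2: piv[akx,dlv,dlx,dvw,dvx,dxy,lsw,ovw,vwy] rk=9  ker:lvx
b_2=(10−9)−0=1

b_2=1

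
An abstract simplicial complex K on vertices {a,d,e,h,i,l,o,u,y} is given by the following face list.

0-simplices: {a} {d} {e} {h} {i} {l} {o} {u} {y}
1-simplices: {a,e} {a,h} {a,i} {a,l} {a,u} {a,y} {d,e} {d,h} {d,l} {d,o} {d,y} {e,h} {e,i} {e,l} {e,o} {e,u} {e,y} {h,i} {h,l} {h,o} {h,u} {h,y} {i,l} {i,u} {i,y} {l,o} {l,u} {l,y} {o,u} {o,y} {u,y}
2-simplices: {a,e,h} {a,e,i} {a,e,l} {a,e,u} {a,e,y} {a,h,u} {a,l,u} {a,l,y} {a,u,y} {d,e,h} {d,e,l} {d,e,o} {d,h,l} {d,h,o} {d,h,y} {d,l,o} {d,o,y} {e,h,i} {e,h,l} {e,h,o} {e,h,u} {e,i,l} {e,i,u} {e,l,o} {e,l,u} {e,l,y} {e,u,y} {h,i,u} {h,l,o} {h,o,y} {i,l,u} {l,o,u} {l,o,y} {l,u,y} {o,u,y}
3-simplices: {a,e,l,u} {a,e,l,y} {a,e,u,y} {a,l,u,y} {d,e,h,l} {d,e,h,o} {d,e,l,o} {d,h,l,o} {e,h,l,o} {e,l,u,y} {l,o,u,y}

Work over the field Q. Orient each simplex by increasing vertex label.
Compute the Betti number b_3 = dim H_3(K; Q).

n_0=9 n_1=31 n_2=35 n_3=11  [Q]
∂1: piv[ae,ah,ai,al,au,ay,de,do] rk=8  ker:dh,dl,dy,eh,ei,el,eo,eu,ey,hi,hl,ho,hu,hy,il,iu,iy,lo,lu,ly,ou,oy,uy
∂2: piv[aeh,aei,ael,aeu,aey,ahu,alu,aly,auy,deh,del,deo,dhl,dho,dhy,dlo,doy,ehi,eil,eiu,lou,loy] rk=22  ker:ehl,eho,ehu,elo,elu,ely,euy,hiu,hlo,hoy,ilu,luy,ouy
∂3: piv[aelu,aely,aeuy,aluy,dehl,deho,delo,dhlo,louy] rk=9  ker:ehlo,eluy
b_3=(11−9)−0=2

b_3=2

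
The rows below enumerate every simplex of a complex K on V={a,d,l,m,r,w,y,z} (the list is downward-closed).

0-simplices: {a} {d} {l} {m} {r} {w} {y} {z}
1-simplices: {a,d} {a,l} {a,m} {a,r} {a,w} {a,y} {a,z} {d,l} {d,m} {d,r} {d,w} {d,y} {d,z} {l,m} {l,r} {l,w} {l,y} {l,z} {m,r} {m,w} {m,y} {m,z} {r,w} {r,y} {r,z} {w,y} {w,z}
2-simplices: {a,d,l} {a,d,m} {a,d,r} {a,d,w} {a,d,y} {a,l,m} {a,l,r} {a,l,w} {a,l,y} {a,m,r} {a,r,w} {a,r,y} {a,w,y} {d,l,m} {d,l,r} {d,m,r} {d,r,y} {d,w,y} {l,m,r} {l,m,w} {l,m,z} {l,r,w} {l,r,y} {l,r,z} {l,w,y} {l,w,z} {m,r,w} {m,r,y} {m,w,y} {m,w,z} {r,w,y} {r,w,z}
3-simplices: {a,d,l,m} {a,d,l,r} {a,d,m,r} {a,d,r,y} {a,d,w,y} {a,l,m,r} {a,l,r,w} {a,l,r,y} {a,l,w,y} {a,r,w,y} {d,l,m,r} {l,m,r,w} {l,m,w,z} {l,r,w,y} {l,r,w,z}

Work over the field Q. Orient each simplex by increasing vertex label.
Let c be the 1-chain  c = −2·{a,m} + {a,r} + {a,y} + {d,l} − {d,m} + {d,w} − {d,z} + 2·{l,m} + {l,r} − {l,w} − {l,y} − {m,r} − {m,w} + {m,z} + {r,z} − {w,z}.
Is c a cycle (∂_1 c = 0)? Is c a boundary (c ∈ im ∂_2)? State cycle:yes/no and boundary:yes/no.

cycle:yes boundary:no

n_0=8 n_1=27 n_2=32 n_3=15  [Q]
∂1: piv[ad,al,am,ar,aw,ay,az] rk=7  ker:dl,dm,dr,dw,dy,dz,lm,lr,lw,ly,lz,mr,mw,my,mz,rw,ry,rz,wy,wz
∂2: piv[adl,adm,adr,adw,ady,alm,alr,alw,aly,amr,arw,ary,awy,lmw,lmz,lrz,lwz,mry] rk=18  ker:dlm,dlr,dmr,dry,dwy,lmr,lrw,lry,lwy,mrw,mwy,mwz,rwy,rwz
∂3: piv[adlm,adlr,admr,adry,adwy,almr,alrw,alry,alwy,arwy,lmrw,lmwz,lrwz] rk=13  ker:dlmr,lrwy
∂1c = 0
c vs im∂2: residual ≠ 0 ⇒ not boundary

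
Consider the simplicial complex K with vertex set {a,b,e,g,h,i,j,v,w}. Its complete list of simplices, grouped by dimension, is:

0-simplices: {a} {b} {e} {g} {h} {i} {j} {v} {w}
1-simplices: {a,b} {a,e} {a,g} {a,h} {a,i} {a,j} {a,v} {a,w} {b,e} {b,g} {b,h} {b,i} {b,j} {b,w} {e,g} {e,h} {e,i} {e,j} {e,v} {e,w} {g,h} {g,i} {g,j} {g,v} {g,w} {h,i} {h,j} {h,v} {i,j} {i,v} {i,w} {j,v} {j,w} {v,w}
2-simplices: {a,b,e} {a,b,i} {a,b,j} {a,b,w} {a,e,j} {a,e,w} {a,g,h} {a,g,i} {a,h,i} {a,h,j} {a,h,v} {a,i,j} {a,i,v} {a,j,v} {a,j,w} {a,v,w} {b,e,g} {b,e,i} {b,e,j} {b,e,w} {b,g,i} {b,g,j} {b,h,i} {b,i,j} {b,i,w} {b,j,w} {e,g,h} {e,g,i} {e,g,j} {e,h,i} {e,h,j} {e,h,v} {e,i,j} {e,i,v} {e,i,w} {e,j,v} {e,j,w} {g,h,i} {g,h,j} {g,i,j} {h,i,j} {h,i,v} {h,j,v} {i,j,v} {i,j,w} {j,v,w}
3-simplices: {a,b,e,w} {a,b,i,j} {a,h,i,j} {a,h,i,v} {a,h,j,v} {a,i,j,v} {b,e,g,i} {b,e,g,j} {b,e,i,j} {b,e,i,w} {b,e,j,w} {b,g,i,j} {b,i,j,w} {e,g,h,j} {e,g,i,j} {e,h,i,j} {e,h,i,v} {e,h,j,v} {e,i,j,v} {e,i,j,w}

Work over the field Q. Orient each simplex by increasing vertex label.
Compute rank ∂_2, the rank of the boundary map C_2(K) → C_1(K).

rank∂_2=24

n_0=9 n_1=34 n_2=46 n_3=20  [Q]
∂1: piv[ab,ae,ag,ah,ai,aj,av,aw] rk=8  ker:be,bg,bh,bi,bj,bw,eg,eh,ei,ej,ev,ew,gh,gi,gj,gv,gw,hi,hj,hv,ij,iv,iw,jv,jw,vw
∂2: piv[abe,abi,abj,abw,aej,aew,agh,agi,ahi,ahj,ahv,aij,aiv,ajv,ajw,avw,beg,bei,bgi,bgj,bhi,biw,egh,ehv] rk=24  ker:bej,bew,bij,bjw,egi,egj,ehi,ehj,eij,eiv,eiw,ejv,ejw,ghi,ghj,gij,hij,hiv,hjv,ijv,ijw,jvw
∂3: piv[abew,abij,ahij,ahiv,ahjv,aijv,begi,begj,beij,beiw,bejw,bgij,bijw,eghj,ehij,ehiv,ehjv] rk=17  ker:egij,eijv,eijw
rk∂_2=24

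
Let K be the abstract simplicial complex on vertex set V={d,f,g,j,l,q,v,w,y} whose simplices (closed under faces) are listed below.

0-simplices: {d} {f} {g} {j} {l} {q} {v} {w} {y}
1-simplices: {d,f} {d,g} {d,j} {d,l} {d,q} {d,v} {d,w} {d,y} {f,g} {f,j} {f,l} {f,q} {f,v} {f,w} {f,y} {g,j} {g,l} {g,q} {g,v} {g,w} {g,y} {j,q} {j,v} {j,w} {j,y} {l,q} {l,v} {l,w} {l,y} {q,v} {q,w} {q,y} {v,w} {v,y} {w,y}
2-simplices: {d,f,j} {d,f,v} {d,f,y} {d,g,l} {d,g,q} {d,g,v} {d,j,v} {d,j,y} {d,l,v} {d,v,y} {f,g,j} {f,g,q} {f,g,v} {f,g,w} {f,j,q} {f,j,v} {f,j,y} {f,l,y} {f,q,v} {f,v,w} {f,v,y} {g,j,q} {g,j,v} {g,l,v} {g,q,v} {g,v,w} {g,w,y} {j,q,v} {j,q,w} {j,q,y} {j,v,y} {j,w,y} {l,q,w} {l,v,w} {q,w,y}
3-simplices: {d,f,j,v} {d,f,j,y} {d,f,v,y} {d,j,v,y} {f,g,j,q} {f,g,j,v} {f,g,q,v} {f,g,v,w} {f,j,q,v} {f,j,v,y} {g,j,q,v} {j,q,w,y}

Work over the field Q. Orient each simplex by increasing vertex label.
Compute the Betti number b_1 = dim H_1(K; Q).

n_0=9 n_1=35 n_2=35 n_3=12  [Q]
∂1: piv[df,dg,dj,dl,dq,dv,dw,dy] rk=8  ker:fg,fj,fl,fq,fv,fw,fy,gj,gl,gq,gv,gw,gy,jq,jv,jw,jy,lq,lv,lw,ly,qv,qw,qy,vw,vy,wy
∂2: piv[dfj,dfv,dfy,dgl,dgq,dgv,djv,djy,dlv,dvy,fgj,fgq,fgv,fgw,fjq,fly,fqv,fvw,gwy,jqw,jqy,jwy,lqw,lvw] rk=24  ker:fjv,fjy,fvy,gjq,gjv,glv,gqv,gvw,jqv,jvy,qwy
∂3: piv[dfjv,dfjy,dfvy,djvy,fgjq,fgjv,fgqv,fgvw,fjqv,jqwy] rk=10  ker:fjvy,gjqv
b_1=(35−8)−24=3

b_1=3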